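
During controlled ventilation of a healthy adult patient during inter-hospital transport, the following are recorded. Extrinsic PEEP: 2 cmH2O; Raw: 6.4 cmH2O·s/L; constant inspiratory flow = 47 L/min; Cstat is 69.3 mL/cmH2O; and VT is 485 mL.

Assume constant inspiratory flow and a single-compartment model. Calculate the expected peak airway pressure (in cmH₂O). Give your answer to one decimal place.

14.0

Flow: 47 L/min ÷ 60 = 0.7833 L/s.
Equation of motion (constant flow): PIP = Vt/C + R·V̇ + PEEP.
PIP = 485/69.3 + 6.4×0.7833 + 2 = 6.999 + 5.013 + 2 = 14.012 cmH2O.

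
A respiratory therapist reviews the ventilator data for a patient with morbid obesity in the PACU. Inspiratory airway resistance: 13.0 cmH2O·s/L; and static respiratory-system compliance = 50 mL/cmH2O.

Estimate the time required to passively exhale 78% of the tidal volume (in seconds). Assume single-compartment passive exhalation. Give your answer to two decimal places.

τ = R × C = 13.0 × 50 mL/cmH2O = 13.0 × 0.050 L/cmH2O = 0.65 s.
Exhaled fraction f = 1 − e^(−t/τ) → t = −τ·ln(1 − f) = −0.65·ln(0.22) = 0.9842 s.

0.98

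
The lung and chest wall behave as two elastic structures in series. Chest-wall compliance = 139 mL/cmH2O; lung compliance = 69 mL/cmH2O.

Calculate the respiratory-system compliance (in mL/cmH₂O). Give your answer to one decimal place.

Lung and chest wall are elastances in series: 1/Crs = 1/CL + 1/Ccw.
1/Crs = 1/69 + 1/139 = 0.02169.
Crs = 46.104 mL/cmH2O.

46.1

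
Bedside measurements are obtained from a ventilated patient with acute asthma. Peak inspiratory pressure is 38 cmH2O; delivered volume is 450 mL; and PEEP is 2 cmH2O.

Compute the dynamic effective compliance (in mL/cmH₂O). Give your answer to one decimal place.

12.5

Dynamic compliance = Vt / (PIP − PEEP) = 450 / (38 − 2) = 450 / 36.0 = 12.5 mL/cmH2O.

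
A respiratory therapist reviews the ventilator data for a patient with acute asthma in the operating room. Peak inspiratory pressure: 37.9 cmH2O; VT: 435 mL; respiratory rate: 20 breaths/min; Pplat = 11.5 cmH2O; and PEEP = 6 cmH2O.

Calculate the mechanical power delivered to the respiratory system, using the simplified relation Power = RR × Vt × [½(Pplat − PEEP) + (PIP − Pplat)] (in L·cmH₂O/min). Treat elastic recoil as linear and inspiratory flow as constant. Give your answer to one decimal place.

Per-breath work = Vt × [½(Pplat−PEEP) + (PIP−Pplat)] = 0.435 × [0.5×5.5 + 26.4] = 0.435 × 29.15 = 12.68 L·cmH2O.
Power = 20 × 12.68 = 253.6 L·cmH2O/min.

253.6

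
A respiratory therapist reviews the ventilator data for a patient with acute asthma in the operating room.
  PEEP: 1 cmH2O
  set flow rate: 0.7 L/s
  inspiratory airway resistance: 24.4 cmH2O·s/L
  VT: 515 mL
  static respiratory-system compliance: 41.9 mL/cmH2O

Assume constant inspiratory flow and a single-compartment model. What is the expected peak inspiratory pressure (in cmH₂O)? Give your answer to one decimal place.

Equation of motion (constant flow): PIP = Vt/C + R·V̇ + PEEP.
PIP = 515/41.9 + 24.4×0.7 + 1 = 12.291 + 17.08 + 1 = 30.371 cmH2O.

30.4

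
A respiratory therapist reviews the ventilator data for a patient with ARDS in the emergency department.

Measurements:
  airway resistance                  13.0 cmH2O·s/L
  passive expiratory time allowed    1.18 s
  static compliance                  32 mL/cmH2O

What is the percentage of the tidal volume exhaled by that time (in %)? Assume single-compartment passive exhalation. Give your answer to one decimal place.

τ = R × C = 13.0 × 32 mL/cmH2O = 13.0 × 0.032 L/cmH2O = 0.416 s.
Passive exhalation: V(t)/V₀ = e^(−t/τ) = e^(−1.18/0.416) = 0.05863.
Fraction exhaled = 1 − 0.05863 = 0.9414 → 94.14%.

94.1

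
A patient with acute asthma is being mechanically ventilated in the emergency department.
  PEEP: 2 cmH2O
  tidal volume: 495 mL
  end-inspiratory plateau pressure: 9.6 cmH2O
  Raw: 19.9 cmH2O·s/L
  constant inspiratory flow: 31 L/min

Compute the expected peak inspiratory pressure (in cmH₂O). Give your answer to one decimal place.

19.9

Flow: 31 L/min ÷ 60 = 0.5167 L/s.
PIP = Pplat + Raw × flow = 9.6 + 19.9 × 0.5167 = 9.6 + 10.282 = 19.882 cmH2O.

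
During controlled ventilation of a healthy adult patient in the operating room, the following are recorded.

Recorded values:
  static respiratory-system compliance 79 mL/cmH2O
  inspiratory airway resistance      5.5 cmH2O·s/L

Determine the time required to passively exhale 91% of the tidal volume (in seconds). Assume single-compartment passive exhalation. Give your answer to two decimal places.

τ = R × C = 5.5 × 79 mL/cmH2O = 5.5 × 0.079 L/cmH2O = 0.4345 s.
Exhaled fraction f = 1 − e^(−t/τ) → t = −τ·ln(1 − f) = −0.4345·ln(0.09) = 1.046 s.

1.05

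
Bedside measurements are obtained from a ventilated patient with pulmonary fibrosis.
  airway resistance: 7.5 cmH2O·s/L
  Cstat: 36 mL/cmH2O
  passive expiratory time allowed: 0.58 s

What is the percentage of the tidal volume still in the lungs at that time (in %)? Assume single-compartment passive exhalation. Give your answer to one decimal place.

11.7

τ = R × C = 7.5 × 36 mL/cmH2O = 7.5 × 0.036 L/cmH2O = 0.27 s.
Passive exhalation: V(t)/V₀ = e^(−t/τ) = e^(−0.58/0.27) = 0.1167.
Fraction remaining = 0.1167 → 11.67%.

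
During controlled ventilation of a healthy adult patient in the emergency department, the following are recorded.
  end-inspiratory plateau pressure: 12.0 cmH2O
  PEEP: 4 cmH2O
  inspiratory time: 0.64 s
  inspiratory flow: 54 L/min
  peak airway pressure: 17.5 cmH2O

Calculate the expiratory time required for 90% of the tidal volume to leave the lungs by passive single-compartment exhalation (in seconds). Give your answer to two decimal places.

Flow: 54 L/min ÷ 60 = 0.9 L/s.
Vt = flow × Ti = 0.9 L/s × 0.64 s × 1000 mL/L = 576.0 mL.
R = (PIP − Pplat)/V̇ = (17.5 − 12.0) / 0.9 = 5.5/0.9 = 6.111 cmH2O·s/L.
C = Vt/(Pplat − PEEP) = 576.0 / (12.0 − 4) = 576.0/8.0 = 72.0 mL/cmH2O.
τ = R × C = 6.111 × 0.072 L/cmH2O = 0.44 s.
t = −τ·ln(1 − 0.90) = −0.44·ln(0.1) = 1.013 s.

1.01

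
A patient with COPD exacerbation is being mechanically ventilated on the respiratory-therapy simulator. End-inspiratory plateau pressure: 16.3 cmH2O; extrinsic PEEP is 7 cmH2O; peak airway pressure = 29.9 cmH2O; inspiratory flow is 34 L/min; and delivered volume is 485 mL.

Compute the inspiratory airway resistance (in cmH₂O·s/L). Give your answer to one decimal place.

24.0

Flow: 34 L/min ÷ 60 = 0.5667 L/s.
Raw = (PIP − Pplat) / flow = (29.9 − 16.3) / 0.5667 = 13.6 / 0.5667 = 23.999 cmH2O·s/L.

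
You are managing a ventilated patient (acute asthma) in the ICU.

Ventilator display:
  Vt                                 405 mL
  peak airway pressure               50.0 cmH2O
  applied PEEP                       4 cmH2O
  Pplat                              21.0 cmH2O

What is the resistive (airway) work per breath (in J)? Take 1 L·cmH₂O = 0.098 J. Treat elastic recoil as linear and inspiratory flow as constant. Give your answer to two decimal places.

1.15

With constant inspiratory flow the resistive pressure is constant at PIP − Pplat = 50.0 − 21.0 = 29.0 cmH2O, so resistive work = 29.0 × 0.405 = 11.745 L·cmH2O.
× 0.098 J/(L·cmH2O) → 1.151 J.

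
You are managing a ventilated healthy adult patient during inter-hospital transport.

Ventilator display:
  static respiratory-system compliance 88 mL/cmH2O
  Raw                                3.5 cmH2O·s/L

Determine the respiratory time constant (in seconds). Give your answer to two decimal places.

τ = R × C = 3.5 × 88 mL/cmH2O = 3.5 × 0.088 L/cmH2O = 0.308 s.

0.31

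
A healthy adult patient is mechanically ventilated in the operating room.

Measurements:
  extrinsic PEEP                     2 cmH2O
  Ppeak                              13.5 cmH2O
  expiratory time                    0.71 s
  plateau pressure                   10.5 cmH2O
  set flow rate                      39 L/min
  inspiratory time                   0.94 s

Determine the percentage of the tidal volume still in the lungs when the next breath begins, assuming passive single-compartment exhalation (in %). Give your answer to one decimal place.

Flow: 39 L/min ÷ 60 = 0.65 L/s.
Vt = flow × Ti = 0.65 L/s × 0.94 s × 1000 mL/L = 611.0 mL.
R = (PIP − Pplat)/V̇ = (13.5 − 10.5) / 0.65 = 3.0/0.65 = 4.615 cmH2O·s/L.
C = Vt/(Pplat − PEEP) = 611.0 / (10.5 − 2) = 611.0/8.5 = 71.882 mL/cmH2O.
τ = R × C = 4.615 × 0.07188 L/cmH2O = 0.3317 s.
Fraction remaining at end-expiration = e^(−Te/τ) = e^(−0.71/0.3317) = 0.1176 → 11.76%.

11.8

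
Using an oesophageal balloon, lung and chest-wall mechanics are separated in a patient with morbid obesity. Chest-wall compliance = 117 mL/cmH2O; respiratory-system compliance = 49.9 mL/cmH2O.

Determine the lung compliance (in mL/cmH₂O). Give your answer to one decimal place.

1/CL = 1/Crs − 1/Ccw.
1/CL = 1/49.9 − 1/117 = 0.01149.
CL = 87.032 mL/cmH2O.

87.0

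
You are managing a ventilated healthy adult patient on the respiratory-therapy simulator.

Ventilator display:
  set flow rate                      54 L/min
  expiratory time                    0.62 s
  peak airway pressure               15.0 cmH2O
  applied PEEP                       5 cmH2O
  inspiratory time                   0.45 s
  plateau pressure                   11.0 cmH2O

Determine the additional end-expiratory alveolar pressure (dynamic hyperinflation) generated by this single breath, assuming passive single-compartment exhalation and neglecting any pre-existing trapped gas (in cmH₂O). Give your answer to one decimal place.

0.8

Flow: 54 L/min ÷ 60 = 0.9 L/s.
Vt = flow × Ti = 0.9 L/s × 0.45 s × 1000 mL/L = 405.0 mL.
R = (PIP − Pplat)/V̇ = (15.0 − 11.0) / 0.9 = 4.0/0.9 = 4.444 cmH2O·s/L.
C = Vt/(Pplat − PEEP) = 405.0 / (11.0 − 5) = 405.0/6.0 = 67.5 mL/cmH2O.
τ = R × C = 4.444 × 0.0675 L/cmH2O = 0.3 s.
Fraction remaining = e^(−Te/τ) = e^(−0.62/0.3) = 0.1266; trapped volume = 405.0 × 0.1266 = 51.273 mL.
Additional alveolar pressure from trapping ≈ V_trapped / C = 51.273 / 67.5 = 0.7596 cmH2O.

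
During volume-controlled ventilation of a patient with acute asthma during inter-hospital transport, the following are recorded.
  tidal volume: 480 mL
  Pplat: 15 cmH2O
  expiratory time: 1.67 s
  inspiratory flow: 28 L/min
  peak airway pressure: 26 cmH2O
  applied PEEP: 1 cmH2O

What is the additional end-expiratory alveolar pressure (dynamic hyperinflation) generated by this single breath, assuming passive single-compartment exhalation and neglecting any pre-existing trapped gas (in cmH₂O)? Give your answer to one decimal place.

Flow: 28 L/min ÷ 60 = 0.4667 L/s.
R = (PIP − Pplat)/V̇ = (26 − 15) / 0.4667 = 11.0/0.4667 = 23.57 cmH2O·s/L.
C = Vt/(Pplat − PEEP) = 480.0 / (15 − 1) = 480.0/14.0 = 34.286 mL/cmH2O.
τ = R × C = 23.57 × 0.03429 L/cmH2O = 0.8082 s.
Fraction remaining = e^(−Te/τ) = e^(−1.67/0.8082) = 0.1267; trapped volume = 480.0 × 0.1267 = 60.816 mL.
Additional alveolar pressure from trapping ≈ V_trapped / C = 60.816 / 34.286 = 1.774 cmH2O.

1.8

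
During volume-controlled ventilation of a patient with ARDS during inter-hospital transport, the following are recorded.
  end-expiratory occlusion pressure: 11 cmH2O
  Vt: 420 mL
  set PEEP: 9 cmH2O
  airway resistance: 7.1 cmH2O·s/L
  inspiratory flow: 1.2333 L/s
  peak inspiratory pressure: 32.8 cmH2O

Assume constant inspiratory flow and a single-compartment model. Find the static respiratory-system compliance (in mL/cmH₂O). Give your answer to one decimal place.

32.2

Total PEEP = 11 cmH2O (set 9 + intrinsic 2); this is the baseline alveolar pressure.
Equation of motion (constant flow): PIP = Vt/C + R·V̇ + PEEP.
Vt/C = PIP − R·V̇ − PEEP = 32.8 − 7.1×1.2333 − 11 = 32.8 − 8.756 − 11 = 13.044 cmH2O.
C = Vt / 13.044 = 420 / 13.044 = 32.199 mL/cmH2O.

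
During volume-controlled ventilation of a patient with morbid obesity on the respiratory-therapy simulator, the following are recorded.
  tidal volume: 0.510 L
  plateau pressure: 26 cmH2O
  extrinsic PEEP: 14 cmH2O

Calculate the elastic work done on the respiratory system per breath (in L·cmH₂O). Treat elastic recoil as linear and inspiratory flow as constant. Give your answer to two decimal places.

Elastic work ≈ ½ × (Pplat − PEEP) × Vt = 0.5 × (26 − 14) × 0.510 L = 0.5 × 12.0 × 0.510 = 3.06 L·cmH2O.

3.06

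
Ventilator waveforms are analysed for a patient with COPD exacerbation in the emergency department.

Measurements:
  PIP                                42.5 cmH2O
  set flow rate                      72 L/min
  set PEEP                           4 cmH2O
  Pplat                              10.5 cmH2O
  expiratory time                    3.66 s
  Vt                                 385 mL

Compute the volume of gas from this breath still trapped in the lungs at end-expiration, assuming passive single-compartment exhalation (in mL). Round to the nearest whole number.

Flow: 72 L/min ÷ 60 = 1.2 L/s.
R = (PIP − Pplat)/V̇ = (42.5 − 10.5) / 1.2 = 32.0/1.2 = 26.667 cmH2O·s/L.
C = Vt/(Pplat − PEEP) = 385.0 / (10.5 − 4) = 385.0/6.5 = 59.231 mL/cmH2O.
τ = R × C = 26.667 × 0.05923 L/cmH2O = 1.579 s.
Fraction remaining = e^(−Te/τ) = e^(−3.66/1.579) = 0.09848.
Trapped volume = 385.0 × 0.09848 = 37.915 mL.

38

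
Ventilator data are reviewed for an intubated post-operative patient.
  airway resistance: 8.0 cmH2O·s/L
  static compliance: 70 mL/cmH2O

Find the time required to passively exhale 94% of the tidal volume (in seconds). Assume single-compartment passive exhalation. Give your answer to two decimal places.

1.58

τ = R × C = 8.0 × 70 mL/cmH2O = 8.0 × 0.070 L/cmH2O = 0.56 s.
Exhaled fraction f = 1 − e^(−t/τ) → t = −τ·ln(1 − f) = −0.56·ln(0.06) = 1.576 s.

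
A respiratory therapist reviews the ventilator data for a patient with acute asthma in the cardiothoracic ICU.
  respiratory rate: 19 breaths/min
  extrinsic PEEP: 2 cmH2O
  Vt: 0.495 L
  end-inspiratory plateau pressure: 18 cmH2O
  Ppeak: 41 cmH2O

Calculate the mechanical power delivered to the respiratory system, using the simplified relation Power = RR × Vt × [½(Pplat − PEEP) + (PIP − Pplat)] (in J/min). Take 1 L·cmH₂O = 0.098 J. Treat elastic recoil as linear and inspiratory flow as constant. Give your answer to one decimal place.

Per-breath work = Vt × [½(Pplat−PEEP) + (PIP−Pplat)] = 0.495 × [0.5×16.0 + 23.0] = 0.495 × 31.0 = 15.345 L·cmH2O.
Power = 19 × 15.345 = 291.56 L·cmH2O/min.
× 0.098 J/(L·cmH2O) → 28.573 J/min.

28.6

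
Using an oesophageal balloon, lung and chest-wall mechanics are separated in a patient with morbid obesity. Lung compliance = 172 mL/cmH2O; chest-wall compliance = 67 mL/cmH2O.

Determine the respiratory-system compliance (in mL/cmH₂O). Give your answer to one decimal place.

Lung and chest wall are elastances in series: 1/Crs = 1/CL + 1/Ccw.
1/Crs = 1/172 + 1/67 = 0.02074.
Crs = 48.216 mL/cmH2O.

48.2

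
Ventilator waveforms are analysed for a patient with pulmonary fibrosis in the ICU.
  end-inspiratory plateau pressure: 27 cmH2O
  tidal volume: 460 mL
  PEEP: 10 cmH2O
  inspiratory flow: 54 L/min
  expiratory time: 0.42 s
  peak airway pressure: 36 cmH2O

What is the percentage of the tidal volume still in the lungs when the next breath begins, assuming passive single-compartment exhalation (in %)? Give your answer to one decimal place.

21.2

Flow: 54 L/min ÷ 60 = 0.9 L/s.
R = (PIP − Pplat)/V̇ = (36 − 27) / 0.9 = 9.0/0.9 = 10.0 cmH2O·s/L.
C = Vt/(Pplat − PEEP) = 460.0 / (27 − 10) = 460.0/17.0 = 27.059 mL/cmH2O.
τ = R × C = 10.0 × 0.02706 L/cmH2O = 0.2706 s.
Fraction remaining at end-expiration = e^(−Te/τ) = e^(−0.42/0.2706) = 0.2118 → 21.18%.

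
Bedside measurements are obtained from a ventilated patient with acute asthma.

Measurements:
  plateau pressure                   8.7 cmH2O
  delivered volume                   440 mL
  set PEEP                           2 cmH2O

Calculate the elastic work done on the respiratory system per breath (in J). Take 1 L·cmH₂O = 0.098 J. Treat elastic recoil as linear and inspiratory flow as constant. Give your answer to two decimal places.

0.14

Elastic work ≈ ½ × (Pplat − PEEP) × Vt = 0.5 × (8.7 − 2) × 0.440 L = 0.5 × 6.7 × 0.440 = 1.474 L·cmH2O.
× 0.098 J/(L·cmH2O) → 0.1445 J.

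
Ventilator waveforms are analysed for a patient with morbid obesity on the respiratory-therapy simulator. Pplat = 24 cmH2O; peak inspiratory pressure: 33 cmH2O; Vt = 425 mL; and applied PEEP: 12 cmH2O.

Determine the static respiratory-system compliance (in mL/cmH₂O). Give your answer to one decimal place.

Cstat = Vt / (Pplat − PEEP) = 425 / (24 − 12) = 425 / 12.0 = 35.417 mL/cmH2O.

35.4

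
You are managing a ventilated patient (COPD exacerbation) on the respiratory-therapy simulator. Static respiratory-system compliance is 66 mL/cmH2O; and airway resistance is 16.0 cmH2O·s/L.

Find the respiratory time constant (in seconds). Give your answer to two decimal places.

τ = R × C = 16.0 × 66 mL/cmH2O = 16.0 × 0.066 L/cmH2O = 1.056 s.

1.06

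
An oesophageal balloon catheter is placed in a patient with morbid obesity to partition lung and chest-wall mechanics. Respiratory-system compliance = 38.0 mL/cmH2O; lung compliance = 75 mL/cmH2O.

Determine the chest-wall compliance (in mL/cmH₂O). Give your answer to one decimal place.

1/Ccw = 1/Crs − 1/CL.
1/Ccw = 1/38.0 − 1/75 = 0.01298.
Ccw = 77.042 mL/cmH2O.

77.0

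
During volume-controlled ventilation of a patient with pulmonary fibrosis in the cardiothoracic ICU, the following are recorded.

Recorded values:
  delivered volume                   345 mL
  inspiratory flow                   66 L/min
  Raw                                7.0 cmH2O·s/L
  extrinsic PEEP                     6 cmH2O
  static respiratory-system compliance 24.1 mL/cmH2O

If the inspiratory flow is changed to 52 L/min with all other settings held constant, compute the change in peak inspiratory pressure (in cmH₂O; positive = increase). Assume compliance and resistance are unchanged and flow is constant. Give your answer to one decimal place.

Flow: 66 L/min ÷ 60 = 1.1 L/s.
New flow: 52 L/min ÷ 60 = 0.8667 L/s.
PIP = Vt/C + R·V̇ + PEEP (constant-flow equation of motion).
Only the resistive term changes: ΔPIP = R × ΔV̇ = 7.0 × (0.8667 − 1.1) = 7.0 × -0.2333 = -1.633 cmH2O.

-1.6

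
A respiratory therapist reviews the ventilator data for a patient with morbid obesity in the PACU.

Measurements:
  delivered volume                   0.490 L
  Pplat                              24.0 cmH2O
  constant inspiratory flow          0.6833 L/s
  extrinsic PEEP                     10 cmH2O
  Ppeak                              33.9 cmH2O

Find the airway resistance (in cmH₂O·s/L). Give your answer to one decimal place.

14.5

Raw = (PIP − Pplat) / flow = (33.9 − 24.0) / 0.6833 = 9.9 / 0.6833 = 14.489 cmH2O·s/L.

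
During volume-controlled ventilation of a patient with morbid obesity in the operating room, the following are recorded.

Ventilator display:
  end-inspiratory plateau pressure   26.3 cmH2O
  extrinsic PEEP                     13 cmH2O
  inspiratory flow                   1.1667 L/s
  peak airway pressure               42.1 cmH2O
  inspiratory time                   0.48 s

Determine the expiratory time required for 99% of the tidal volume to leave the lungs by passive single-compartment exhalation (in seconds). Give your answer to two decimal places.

Vt = flow × Ti = 1.1667 L/s × 0.48 s × 1000 mL/L = 560.02 mL.
R = (PIP − Pplat)/V̇ = (42.1 − 26.3) / 1.1667 = 15.8/1.1667 = 13.542 cmH2O·s/L.
C = Vt/(Pplat − PEEP) = 560.02 / (26.3 − 13) = 560.02/13.3 = 42.107 mL/cmH2O.
τ = R × C = 13.542 × 0.04211 L/cmH2O = 0.5703 s.
t = −τ·ln(1 − 0.99) = −0.5703·ln(0.01) = 2.626 s.

2.63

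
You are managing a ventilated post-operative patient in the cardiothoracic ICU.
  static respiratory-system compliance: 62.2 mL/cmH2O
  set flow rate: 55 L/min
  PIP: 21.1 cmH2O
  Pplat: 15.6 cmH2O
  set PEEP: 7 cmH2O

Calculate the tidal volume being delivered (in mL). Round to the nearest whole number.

Vt = Cstat × (Pplat − PEEP) = 62.2 × (15.6 − 7) = 62.2 × 8.6 = 534.92 mL.

535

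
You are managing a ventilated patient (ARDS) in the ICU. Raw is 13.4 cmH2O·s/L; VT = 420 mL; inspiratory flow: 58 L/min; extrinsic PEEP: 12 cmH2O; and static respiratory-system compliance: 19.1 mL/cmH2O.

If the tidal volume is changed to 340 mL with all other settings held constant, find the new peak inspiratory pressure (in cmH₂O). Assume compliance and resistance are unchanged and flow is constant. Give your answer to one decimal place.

42.8

Flow: 58 L/min ÷ 60 = 0.9667 L/s.
PIP = Vt/C + R·V̇ + PEEP (constant-flow equation of motion).
Only the elastic term changes: ΔPIP = ΔVt / C = (340 − 420) / 19.1 = -4.188 cmH2O.
Original PIP = 420/19.1 + 13.4×0.9667 + 12 = 46.943 cmH2O; new PIP = 46.943 + (-4.188) = 42.755 cmH2O.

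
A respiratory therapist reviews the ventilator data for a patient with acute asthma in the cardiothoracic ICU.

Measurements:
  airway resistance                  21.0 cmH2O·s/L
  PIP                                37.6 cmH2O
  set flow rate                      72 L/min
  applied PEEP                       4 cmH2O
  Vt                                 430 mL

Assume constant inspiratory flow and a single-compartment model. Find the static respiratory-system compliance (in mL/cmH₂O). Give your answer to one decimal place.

51.2

Flow: 72 L/min ÷ 60 = 1.2 L/s.
Equation of motion (constant flow): PIP = Vt/C + R·V̇ + PEEP.
Vt/C = PIP − R·V̇ − PEEP = 37.6 − 21.0×1.2 − 4 = 37.6 − 25.2 − 4 = 8.4 cmH2O.
C = Vt / 8.4 = 430 / 8.4 = 51.19 mL/cmH2O.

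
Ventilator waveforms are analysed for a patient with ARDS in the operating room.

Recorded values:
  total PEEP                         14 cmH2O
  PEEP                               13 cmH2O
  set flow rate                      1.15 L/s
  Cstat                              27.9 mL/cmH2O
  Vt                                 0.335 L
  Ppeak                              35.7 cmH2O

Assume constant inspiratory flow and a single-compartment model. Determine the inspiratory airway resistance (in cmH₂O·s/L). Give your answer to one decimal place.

8.4

Total PEEP = 14 cmH2O (set 13 + intrinsic 1); this is the baseline alveolar pressure.
Equation of motion (constant flow): PIP = Vt/C + R·V̇ + PEEP.
R·V̇ = PIP − Vt/C − PEEP = 35.7 − 335/27.9 − 14 = 35.7 − 12.007 − 14 = 9.693 cmH2O.
R = 9.693 / 1.15 = 8.429 cmH2O·s/L.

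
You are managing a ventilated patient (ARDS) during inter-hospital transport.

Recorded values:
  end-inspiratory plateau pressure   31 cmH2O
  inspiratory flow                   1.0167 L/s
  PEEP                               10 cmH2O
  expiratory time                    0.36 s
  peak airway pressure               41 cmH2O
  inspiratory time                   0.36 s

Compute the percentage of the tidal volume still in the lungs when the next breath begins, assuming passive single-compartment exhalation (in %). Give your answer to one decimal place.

Vt = flow × Ti = 1.0167 L/s × 0.36 s × 1000 mL/L = 366.01 mL.
R = (PIP − Pplat)/V̇ = (41 − 31) / 1.0167 = 10.0/1.0167 = 9.836 cmH2O·s/L.
C = Vt/(Pplat − PEEP) = 366.01 / (31 − 10) = 366.01/21.0 = 17.429 mL/cmH2O.
τ = R × C = 9.836 × 0.01743 L/cmH2O = 0.1714 s.
Fraction remaining at end-expiration = e^(−Te/τ) = e^(−0.36/0.1714) = 0.1224 → 12.24%.

12.2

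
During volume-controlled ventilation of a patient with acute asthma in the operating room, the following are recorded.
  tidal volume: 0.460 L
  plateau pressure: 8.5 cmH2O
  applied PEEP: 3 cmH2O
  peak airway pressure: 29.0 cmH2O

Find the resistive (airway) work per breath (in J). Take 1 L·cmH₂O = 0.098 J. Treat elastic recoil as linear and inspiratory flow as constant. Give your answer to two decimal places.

0.92

With constant inspiratory flow the resistive pressure is constant at PIP − Pplat = 29.0 − 8.5 = 20.5 cmH2O, so resistive work = 20.5 × 0.460 = 9.43 L·cmH2O.
× 0.098 J/(L·cmH2O) → 0.9241 J.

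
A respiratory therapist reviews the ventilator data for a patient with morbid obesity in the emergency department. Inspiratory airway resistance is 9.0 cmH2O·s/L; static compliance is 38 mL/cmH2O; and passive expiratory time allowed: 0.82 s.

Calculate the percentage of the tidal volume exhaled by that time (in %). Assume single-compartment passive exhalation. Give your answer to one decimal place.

90.9

τ = R × C = 9.0 × 38 mL/cmH2O = 9.0 × 0.038 L/cmH2O = 0.342 s.
Passive exhalation: V(t)/V₀ = e^(−t/τ) = e^(−0.82/0.342) = 0.09093.
Fraction exhaled = 1 − 0.09093 = 0.9091 → 90.91%.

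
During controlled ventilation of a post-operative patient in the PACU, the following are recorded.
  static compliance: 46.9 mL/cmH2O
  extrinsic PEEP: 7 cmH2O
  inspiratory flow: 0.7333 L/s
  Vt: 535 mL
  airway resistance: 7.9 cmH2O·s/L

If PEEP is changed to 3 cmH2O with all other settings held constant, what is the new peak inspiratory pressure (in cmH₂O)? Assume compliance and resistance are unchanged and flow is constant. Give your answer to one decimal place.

PIP = Vt/C + R·V̇ + PEEP (constant-flow equation of motion).
Only the baseline term changes: ΔPIP = ΔPEEP = 3 − 7 = -4.0 cmH2O.
Original PIP = 535/46.9 + 7.9×0.7333 + 7 = 24.2 cmH2O; new PIP = 24.2 + (-4.0) = 20.2 cmH2O.

20.2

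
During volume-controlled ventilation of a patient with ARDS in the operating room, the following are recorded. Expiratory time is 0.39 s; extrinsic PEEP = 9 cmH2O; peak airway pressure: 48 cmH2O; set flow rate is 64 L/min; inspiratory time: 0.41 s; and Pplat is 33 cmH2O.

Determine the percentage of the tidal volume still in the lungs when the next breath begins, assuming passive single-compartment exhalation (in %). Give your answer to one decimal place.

Flow: 64 L/min ÷ 60 = 1.0667 L/s.
Vt = flow × Ti = 1.0667 L/s × 0.41 s × 1000 mL/L = 437.35 mL.
R = (PIP − Pplat)/V̇ = (48 − 33) / 1.0667 = 15.0/1.0667 = 14.062 cmH2O·s/L.
C = Vt/(Pplat − PEEP) = 437.35 / (33 − 9) = 437.35/24.0 = 18.223 mL/cmH2O.
τ = R × C = 14.062 × 0.01822 L/cmH2O = 0.2562 s.
Fraction remaining at end-expiration = e^(−Te/τ) = e^(−0.39/0.2562) = 0.2182 → 21.82%.

21.8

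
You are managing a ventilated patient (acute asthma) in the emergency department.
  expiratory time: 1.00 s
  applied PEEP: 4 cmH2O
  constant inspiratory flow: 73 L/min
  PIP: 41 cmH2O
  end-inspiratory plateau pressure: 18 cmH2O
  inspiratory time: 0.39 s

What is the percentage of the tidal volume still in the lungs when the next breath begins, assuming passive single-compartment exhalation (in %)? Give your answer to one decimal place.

21.0

Flow: 73 L/min ÷ 60 = 1.2167 L/s.
Vt = flow × Ti = 1.2167 L/s × 0.39 s × 1000 mL/L = 474.51 mL.
R = (PIP − Pplat)/V̇ = (41 − 18) / 1.2167 = 23.0/1.2167 = 18.904 cmH2O·s/L.
C = Vt/(Pplat − PEEP) = 474.51 / (18 − 4) = 474.51/14.0 = 33.894 mL/cmH2O.
τ = R × C = 18.904 × 0.03389 L/cmH2O = 0.6407 s.
Fraction remaining at end-expiration = e^(−Te/τ) = e^(−1.00/0.6407) = 0.21 → 21.0%.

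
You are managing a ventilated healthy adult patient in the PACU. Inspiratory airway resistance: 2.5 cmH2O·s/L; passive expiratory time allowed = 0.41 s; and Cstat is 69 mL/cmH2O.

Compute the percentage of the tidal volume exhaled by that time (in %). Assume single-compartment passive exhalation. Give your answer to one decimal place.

90.7

τ = R × C = 2.5 × 69 mL/cmH2O = 2.5 × 0.069 L/cmH2O = 0.1725 s.
Passive exhalation: V(t)/V₀ = e^(−t/τ) = e^(−0.41/0.1725) = 0.09285.
Fraction exhaled = 1 − 0.09285 = 0.9072 → 90.72%.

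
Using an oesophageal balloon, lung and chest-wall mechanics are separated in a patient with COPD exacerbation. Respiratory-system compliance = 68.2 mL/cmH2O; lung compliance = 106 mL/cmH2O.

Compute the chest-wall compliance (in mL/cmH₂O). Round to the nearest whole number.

1/Ccw = 1/Crs − 1/CL.
1/Ccw = 1/68.2 − 1/106 = 0.005229.
Ccw = 191.24 mL/cmH2O.

191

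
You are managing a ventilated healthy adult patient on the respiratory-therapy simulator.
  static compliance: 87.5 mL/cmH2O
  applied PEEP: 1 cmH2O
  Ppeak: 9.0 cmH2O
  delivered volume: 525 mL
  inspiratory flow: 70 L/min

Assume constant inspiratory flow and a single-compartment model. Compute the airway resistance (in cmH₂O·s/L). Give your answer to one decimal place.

Flow: 70 L/min ÷ 60 = 1.1667 L/s.
Equation of motion (constant flow): PIP = Vt/C + R·V̇ + PEEP.
R·V̇ = PIP − Vt/C − PEEP = 9.0 − 525/87.5 − 1 = 9.0 − 6.0 − 1 = 2.0 cmH2O.
R = 2.0 / 1.1667 = 1.714 cmH2O·s/L.

1.7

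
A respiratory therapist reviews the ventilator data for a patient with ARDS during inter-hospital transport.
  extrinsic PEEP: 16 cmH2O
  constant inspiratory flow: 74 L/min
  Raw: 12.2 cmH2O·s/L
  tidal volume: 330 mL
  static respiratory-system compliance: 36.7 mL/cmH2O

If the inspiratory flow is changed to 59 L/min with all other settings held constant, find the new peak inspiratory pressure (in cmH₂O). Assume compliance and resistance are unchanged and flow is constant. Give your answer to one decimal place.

37.0

Flow: 74 L/min ÷ 60 = 1.2333 L/s.
New flow: 59 L/min ÷ 60 = 0.9833 L/s.
PIP = Vt/C + R·V̇ + PEEP (constant-flow equation of motion).
Only the resistive term changes: ΔPIP = R × ΔV̇ = 12.2 × (0.9833 − 1.2333) = 12.2 × -0.25 = -3.05 cmH2O.
Original PIP = 330/36.7 + 12.2×1.2333 + 16 = 40.038 cmH2O; new PIP = 40.038 + (-3.05) = 36.988 cmH2O.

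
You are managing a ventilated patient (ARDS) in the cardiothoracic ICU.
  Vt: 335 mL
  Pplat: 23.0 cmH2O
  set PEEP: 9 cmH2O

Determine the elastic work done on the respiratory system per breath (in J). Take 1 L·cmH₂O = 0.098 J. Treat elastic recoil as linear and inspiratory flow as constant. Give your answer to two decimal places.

Elastic work ≈ ½ × (Pplat − PEEP) × Vt = 0.5 × (23.0 − 9) × 0.335 L = 0.5 × 14.0 × 0.335 = 2.345 L·cmH2O.
× 0.098 J/(L·cmH2O) → 0.2298 J.

0.23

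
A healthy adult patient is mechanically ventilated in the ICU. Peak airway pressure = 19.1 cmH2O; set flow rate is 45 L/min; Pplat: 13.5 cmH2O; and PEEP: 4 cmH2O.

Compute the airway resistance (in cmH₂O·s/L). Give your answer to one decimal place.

Flow: 45 L/min ÷ 60 = 0.75 L/s.
Raw = (PIP − Pplat) / flow = (19.1 − 13.5) / 0.75 = 5.6 / 0.75 = 7.467 cmH2O·s/L.

7.5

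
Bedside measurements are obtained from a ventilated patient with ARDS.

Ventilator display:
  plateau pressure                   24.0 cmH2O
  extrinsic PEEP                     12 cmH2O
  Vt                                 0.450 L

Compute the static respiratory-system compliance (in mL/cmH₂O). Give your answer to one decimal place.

Cstat = Vt / (Pplat − PEEP) = 450 / (24.0 − 12) = 450 / 12.0 = 37.5 mL/cmH2O.

37.5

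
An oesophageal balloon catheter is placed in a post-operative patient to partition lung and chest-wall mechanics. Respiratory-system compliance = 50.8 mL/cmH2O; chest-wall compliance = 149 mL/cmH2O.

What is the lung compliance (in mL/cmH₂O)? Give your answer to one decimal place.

77.1

1/CL = 1/Crs − 1/Ccw.
1/CL = 1/50.8 − 1/149 = 0.01297.
CL = 77.101 mL/cmH2O.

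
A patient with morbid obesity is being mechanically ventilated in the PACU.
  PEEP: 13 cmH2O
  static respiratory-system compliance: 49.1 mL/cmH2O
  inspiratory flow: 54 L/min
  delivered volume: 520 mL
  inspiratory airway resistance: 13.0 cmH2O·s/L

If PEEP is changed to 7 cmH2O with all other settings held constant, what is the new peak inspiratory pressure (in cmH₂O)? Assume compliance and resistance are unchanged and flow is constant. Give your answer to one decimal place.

29.3

Flow: 54 L/min ÷ 60 = 0.9 L/s.
PIP = Vt/C + R·V̇ + PEEP (constant-flow equation of motion).
Only the baseline term changes: ΔPIP = ΔPEEP = 7 − 13 = -6.0 cmH2O.
Original PIP = 520/49.1 + 13.0×0.9 + 13 = 35.291 cmH2O; new PIP = 35.291 + (-6.0) = 29.291 cmH2O.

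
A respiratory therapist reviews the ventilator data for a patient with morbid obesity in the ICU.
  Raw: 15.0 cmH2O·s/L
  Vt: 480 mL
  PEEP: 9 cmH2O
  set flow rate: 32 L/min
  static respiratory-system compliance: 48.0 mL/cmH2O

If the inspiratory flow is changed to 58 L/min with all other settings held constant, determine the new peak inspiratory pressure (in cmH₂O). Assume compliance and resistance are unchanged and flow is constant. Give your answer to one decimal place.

33.5

Flow: 32 L/min ÷ 60 = 0.5333 L/s.
New flow: 58 L/min ÷ 60 = 0.9667 L/s.
PIP = Vt/C + R·V̇ + PEEP (constant-flow equation of motion).
Only the resistive term changes: ΔPIP = R × ΔV̇ = 15.0 × (0.9667 − 0.5333) = 15.0 × 0.4334 = 6.501 cmH2O.
Original PIP = 480/48.0 + 15.0×0.5333 + 9 = 27.0 cmH2O; new PIP = 27.0 + (6.501) = 33.501 cmH2O.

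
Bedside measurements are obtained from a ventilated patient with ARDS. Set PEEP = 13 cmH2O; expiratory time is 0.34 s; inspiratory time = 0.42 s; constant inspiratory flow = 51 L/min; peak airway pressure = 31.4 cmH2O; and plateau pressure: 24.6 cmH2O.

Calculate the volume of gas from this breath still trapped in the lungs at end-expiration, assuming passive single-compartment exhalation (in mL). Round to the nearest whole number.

90

Flow: 51 L/min ÷ 60 = 0.85 L/s.
Vt = flow × Ti = 0.85 L/s × 0.42 s × 1000 mL/L = 357.0 mL.
R = (PIP − Pplat)/V̇ = (31.4 − 24.6) / 0.85 = 6.8/0.85 = 8.0 cmH2O·s/L.
C = Vt/(Pplat − PEEP) = 357.0 / (24.6 − 13) = 357.0/11.6 = 30.776 mL/cmH2O.
τ = R × C = 8.0 × 0.03078 L/cmH2O = 0.2462 s.
Fraction remaining = e^(−Te/τ) = e^(−0.34/0.2462) = 0.2513.
Trapped volume = 357.0 × 0.2513 = 89.714 mL.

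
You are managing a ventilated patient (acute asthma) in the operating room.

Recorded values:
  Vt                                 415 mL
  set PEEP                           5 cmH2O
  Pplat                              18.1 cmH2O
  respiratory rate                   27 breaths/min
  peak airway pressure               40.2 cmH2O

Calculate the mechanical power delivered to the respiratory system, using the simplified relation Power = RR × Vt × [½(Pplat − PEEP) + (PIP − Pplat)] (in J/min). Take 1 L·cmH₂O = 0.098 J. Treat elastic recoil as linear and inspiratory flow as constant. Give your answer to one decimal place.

Per-breath work = Vt × [½(Pplat−PEEP) + (PIP−Pplat)] = 0.415 × [0.5×13.1 + 22.1] = 0.415 × 28.65 = 11.89 L·cmH2O.
Power = 27 × 11.89 = 321.03 L·cmH2O/min.
× 0.098 J/(L·cmH2O) → 31.461 J/min.

31.5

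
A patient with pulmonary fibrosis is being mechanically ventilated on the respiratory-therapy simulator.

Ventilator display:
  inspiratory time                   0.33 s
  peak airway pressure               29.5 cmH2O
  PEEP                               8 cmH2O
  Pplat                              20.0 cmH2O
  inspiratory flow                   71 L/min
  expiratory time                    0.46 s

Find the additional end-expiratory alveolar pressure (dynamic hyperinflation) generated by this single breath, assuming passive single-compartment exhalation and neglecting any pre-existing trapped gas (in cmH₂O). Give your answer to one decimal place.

2.1

Flow: 71 L/min ÷ 60 = 1.1833 L/s.
Vt = flow × Ti = 1.1833 L/s × 0.33 s × 1000 mL/L = 390.49 mL.
R = (PIP − Pplat)/V̇ = (29.5 − 20.0) / 1.1833 = 9.5/1.1833 = 8.028 cmH2O·s/L.
C = Vt/(Pplat − PEEP) = 390.49 / (20.0 − 8) = 390.49/12.0 = 32.541 mL/cmH2O.
τ = R × C = 8.028 × 0.03254 L/cmH2O = 0.2612 s.
Fraction remaining = e^(−Te/τ) = e^(−0.46/0.2612) = 0.1719; trapped volume = 390.49 × 0.1719 = 67.125 mL.
Additional alveolar pressure from trapping ≈ V_trapped / C = 67.125 / 32.541 = 2.063 cmH2O.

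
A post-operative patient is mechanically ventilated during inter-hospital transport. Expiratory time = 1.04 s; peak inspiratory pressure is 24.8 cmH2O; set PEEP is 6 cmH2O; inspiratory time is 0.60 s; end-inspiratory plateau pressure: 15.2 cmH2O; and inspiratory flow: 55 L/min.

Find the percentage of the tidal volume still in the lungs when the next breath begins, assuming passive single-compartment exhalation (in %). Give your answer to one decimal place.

Flow: 55 L/min ÷ 60 = 0.9167 L/s.
Vt = flow × Ti = 0.9167 L/s × 0.60 s × 1000 mL/L = 550.02 mL.
R = (PIP − Pplat)/V̇ = (24.8 − 15.2) / 0.9167 = 9.6/0.9167 = 10.472 cmH2O·s/L.
C = Vt/(Pplat − PEEP) = 550.02 / (15.2 − 6) = 550.02/9.2 = 59.785 mL/cmH2O.
τ = R × C = 10.472 × 0.05979 L/cmH2O = 0.6261 s.
Fraction remaining at end-expiration = e^(−Te/τ) = e^(−1.04/0.6261) = 0.1899 → 18.99%.

19.0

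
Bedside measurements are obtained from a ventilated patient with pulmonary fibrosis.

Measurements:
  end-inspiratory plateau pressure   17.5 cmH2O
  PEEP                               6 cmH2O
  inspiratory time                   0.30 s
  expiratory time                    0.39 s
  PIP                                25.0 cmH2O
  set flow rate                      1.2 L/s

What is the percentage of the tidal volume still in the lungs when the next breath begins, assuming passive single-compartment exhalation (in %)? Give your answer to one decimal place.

13.6

Vt = flow × Ti = 1.2 L/s × 0.30 s × 1000 mL/L = 360.0 mL.
R = (PIP − Pplat)/V̇ = (25.0 − 17.5) / 1.2 = 7.5/1.2 = 6.25 cmH2O·s/L.
C = Vt/(Pplat − PEEP) = 360.0 / (17.5 − 6) = 360.0/11.5 = 31.304 mL/cmH2O.
τ = R × C = 6.25 × 0.0313 L/cmH2O = 0.1956 s.
Fraction remaining at end-expiration = e^(−Te/τ) = e^(−0.39/0.1956) = 0.1362 → 13.62%.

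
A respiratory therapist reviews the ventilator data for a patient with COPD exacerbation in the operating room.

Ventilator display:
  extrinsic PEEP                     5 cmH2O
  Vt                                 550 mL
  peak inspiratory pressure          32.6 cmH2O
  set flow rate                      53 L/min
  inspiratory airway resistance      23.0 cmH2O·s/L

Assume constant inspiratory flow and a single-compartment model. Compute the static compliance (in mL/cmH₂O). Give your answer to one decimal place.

Flow: 53 L/min ÷ 60 = 0.8833 L/s.
Equation of motion (constant flow): PIP = Vt/C + R·V̇ + PEEP.
Vt/C = PIP − R·V̇ − PEEP = 32.6 − 23.0×0.8833 − 5 = 32.6 − 20.316 − 5 = 7.284 cmH2O.
C = Vt / 7.284 = 550 / 7.284 = 75.508 mL/cmH2O.

75.5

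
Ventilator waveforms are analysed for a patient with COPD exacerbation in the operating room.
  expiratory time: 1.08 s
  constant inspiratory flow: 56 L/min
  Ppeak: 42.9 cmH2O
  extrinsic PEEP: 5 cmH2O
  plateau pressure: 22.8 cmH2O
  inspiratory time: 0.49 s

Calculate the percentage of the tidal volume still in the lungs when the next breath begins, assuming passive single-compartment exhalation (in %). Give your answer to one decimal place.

Flow: 56 L/min ÷ 60 = 0.9333 L/s.
Vt = flow × Ti = 0.9333 L/s × 0.49 s × 1000 mL/L = 457.32 mL.
R = (PIP − Pplat)/V̇ = (42.9 − 22.8) / 0.9333 = 20.1/0.9333 = 21.536 cmH2O·s/L.
C = Vt/(Pplat − PEEP) = 457.32 / (22.8 − 5) = 457.32/17.8 = 25.692 mL/cmH2O.
τ = R × C = 21.536 × 0.02569 L/cmH2O = 0.5533 s.
Fraction remaining at end-expiration = e^(−Te/τ) = e^(−1.08/0.5533) = 0.142 → 14.2%.

14.2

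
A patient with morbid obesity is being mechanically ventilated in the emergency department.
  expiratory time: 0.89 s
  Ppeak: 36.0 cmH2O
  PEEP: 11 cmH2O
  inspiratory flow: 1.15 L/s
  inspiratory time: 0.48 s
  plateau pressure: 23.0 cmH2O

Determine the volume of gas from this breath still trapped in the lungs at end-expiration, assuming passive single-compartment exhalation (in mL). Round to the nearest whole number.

Vt = flow × Ti = 1.15 L/s × 0.48 s × 1000 mL/L = 552.0 mL.
R = (PIP − Pplat)/V̇ = (36.0 − 23.0) / 1.15 = 13.0/1.15 = 11.304 cmH2O·s/L.
C = Vt/(Pplat − PEEP) = 552.0 / (23.0 − 11) = 552.0/12.0 = 46.0 mL/cmH2O.
τ = R × C = 11.304 × 0.046 L/cmH2O = 0.52 s.
Fraction remaining = e^(−Te/τ) = e^(−0.89/0.52) = 0.1806.
Trapped volume = 552.0 × 0.1806 = 99.691 mL.

100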